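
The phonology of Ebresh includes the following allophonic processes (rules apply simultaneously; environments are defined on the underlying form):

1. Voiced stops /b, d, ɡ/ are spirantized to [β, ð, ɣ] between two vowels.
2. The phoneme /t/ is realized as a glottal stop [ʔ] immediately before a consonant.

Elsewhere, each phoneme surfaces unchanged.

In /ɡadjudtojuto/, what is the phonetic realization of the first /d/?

[d]

/d/ (between /a/ and /j/) is in the target of rule 1 but the environment (between two vowels) is not met → [d].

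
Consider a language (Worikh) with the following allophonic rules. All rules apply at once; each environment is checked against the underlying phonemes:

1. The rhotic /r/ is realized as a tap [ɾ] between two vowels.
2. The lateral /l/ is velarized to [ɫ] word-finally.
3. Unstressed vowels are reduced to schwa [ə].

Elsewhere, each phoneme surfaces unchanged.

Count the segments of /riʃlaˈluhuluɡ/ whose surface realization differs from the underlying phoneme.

4

Segments that undergo a rule: /i/ → [ə] (rule 3); /a/ → [ə] (rule 3); /u/ → [ə] (rule 3); /u/ → [ə] (rule 3).
All other segments surface unchanged.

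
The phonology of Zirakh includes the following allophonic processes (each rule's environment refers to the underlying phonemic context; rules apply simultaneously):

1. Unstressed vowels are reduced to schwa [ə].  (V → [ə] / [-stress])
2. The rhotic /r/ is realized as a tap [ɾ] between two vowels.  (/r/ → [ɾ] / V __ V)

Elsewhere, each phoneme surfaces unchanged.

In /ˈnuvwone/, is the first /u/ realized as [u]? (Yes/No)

Yes

/u/ — between /n/ and /v/; rule 1 does not apply here → [u].
The actual realization is [u], which matches [u].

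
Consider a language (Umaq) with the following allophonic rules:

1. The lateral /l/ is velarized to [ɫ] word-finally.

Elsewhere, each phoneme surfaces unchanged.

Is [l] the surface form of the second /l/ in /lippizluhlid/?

Yes

/l/ (between /z/ and /u/): rule 1 targets it, but not word-finally → unchanged [l].
The actual realization is [l], which matches [l].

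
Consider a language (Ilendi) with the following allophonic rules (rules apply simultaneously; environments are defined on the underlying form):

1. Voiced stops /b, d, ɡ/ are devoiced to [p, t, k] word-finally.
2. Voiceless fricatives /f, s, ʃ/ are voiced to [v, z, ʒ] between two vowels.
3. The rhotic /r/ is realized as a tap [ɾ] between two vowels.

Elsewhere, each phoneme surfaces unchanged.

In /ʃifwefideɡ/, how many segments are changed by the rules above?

Segments that undergo a rule: /f/ → [v] (rule 2); /ɡ/ → [k] (rule 1).
All other segments surface unchanged.

2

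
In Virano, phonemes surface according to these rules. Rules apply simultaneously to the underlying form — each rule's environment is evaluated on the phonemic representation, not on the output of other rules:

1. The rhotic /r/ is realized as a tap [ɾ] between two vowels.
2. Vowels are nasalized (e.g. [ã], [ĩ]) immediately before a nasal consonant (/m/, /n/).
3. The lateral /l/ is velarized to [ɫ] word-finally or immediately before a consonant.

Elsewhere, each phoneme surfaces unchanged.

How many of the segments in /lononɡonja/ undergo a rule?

3

Segments that undergo a rule: /o/ → [õ] (rule 2); /o/ → [õ] (rule 2); /o/ → [õ] (rule 2).
All other segments surface unchanged.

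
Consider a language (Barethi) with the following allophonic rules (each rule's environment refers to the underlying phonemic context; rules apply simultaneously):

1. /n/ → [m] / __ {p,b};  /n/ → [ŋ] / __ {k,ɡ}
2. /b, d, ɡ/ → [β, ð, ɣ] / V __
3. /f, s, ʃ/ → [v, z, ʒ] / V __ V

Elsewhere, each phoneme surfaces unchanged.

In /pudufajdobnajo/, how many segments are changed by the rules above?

3

Segments that undergo a rule: /d/ → [ð] (rule 2); /f/ → [v] (rule 3); /b/ → [β] (rule 2).
All other segments surface unchanged.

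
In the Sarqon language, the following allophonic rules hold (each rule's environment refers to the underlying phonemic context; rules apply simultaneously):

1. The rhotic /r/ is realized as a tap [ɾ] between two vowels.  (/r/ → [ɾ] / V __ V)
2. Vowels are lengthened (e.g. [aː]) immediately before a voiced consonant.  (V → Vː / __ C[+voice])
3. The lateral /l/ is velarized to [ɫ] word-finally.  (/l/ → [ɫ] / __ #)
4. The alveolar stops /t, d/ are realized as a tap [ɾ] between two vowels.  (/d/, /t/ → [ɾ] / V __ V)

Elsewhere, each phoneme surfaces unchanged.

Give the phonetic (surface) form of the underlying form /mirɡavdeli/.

[miːrɡaːvdeːli]

/m/ (word-initial) is unaffected → [m].
/i/ (between /m/ and /r/): before a voiced consonant, so rule 2 applies → [iː].
/r/ (between /i/ and /ɡ/) fails the environment for rule 1, so it stays [r].
/ɡ/ (between /r/ and /a/): no rule targets it → [ɡ].
Rule 2 applies to /a/ (between /ɡ/ and /v/: before a voiced consonant) → [aː].
/v/ (between /a/ and /d/): no rule targets it → [v].
/d/ (between /v/ and /e/): rule 4 targets it, but not between two vowels → unchanged [d].
Rule 2 applies to /e/ (between /d/ and /l/: before a voiced consonant) → [eː].
/l/ (between /e/ and /i/) fails the environment for rule 3, so it stays [l].
/i/ (word-final) is in the target of rule 2 but the environment (before a voiced consonant) is not met → [i].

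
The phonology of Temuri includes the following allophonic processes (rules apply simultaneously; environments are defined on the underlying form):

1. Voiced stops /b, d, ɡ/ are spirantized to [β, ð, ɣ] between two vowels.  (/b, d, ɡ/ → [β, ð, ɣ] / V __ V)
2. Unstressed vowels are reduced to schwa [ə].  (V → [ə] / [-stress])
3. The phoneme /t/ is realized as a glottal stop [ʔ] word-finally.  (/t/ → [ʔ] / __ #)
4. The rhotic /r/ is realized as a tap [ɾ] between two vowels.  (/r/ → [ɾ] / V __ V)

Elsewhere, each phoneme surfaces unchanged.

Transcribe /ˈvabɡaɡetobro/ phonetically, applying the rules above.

/v/ stays [v].
/a/ — between /v/ and /b/; rule 2 does not apply here → [a].
/b/ — between /a/ and /ɡ/; rule 1 does not apply here → [b].
/ɡ/ (between /b/ and /a/) fails the environment for rule 1, so it stays [ɡ].
/a/ (between /ɡ/ and /ɡ/): in an unstressed syllable, so rule 2 applies → [ə].
/ɡ/ meets the environment for rule 1 (between two vowels) → [ɣ].
Rule 2 applies to /e/ (between /ɡ/ and /t/: in an unstressed syllable) → [ə].
/t/ (between /e/ and /o/) fails the environment for rule 3, so it stays [t].
/o/ (between /t/ and /b/) occurs in an unstressed syllable → [ə] by rule 2.
/b/ (between /o/ and /r/): rule 1 targets it, but not between two vowels → unchanged [b].
/r/ (between /b/ and /o/) fails the environment for rule 4, so it stays [r].
/o/ (word-final): in an unstressed syllable, so rule 2 applies → [ə].

[ˈvabɡəɣətəbrə]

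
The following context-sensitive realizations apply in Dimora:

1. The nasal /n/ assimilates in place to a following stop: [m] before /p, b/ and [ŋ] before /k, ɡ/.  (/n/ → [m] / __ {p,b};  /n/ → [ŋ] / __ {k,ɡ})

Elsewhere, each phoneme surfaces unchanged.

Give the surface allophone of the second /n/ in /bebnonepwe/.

[n]

/n/ (between /o/ and /e/) fails the environment for rule 1, so it stays [n].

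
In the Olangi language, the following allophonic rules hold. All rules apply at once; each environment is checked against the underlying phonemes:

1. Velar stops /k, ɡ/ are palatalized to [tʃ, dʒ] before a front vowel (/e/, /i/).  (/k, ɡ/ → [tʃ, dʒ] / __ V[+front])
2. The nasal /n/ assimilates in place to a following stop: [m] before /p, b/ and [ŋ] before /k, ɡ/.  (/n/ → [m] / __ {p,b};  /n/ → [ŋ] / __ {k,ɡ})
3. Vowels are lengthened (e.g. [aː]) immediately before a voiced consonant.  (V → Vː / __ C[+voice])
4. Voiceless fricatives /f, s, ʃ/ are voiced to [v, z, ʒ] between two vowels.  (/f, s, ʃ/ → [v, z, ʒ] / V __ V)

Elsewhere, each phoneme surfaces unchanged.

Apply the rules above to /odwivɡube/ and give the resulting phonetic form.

[oːdwiːvɡuːbe]

Rule 3 applies to /o/ (word-initial: before a voiced consonant) → [oː].
/d/ (between /o/ and /w/) is unaffected → [d].
/w/ — not in any rule's target class → [w].
/i/ meets the environment for rule 3 (before a voiced consonant) → [iː].
/v/ (between /i/ and /ɡ/) is unaffected → [v].
/ɡ/ (between /v/ and /u/) fails the environment for rule 1, so it stays [ɡ].
/u/ (between /ɡ/ and /b/) occurs before a voiced consonant → [uː] by rule 3.
/b/ (between /u/ and /e/) is unaffected → [b].
/e/ (word-final): rule 3 targets it, but not before a voiced consonant → unchanged [e].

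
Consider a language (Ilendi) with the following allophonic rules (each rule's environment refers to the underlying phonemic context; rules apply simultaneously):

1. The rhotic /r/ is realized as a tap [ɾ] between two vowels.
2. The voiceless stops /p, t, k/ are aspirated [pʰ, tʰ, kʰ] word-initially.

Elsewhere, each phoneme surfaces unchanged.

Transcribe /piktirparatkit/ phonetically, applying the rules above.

/p/ — word-initial, word-initially — surfaces as [pʰ] (rule 2).
/i/ stays [i].
/k/ (between /i/ and /t/) is in the target of rule 2 but the environment (word-initially) is not met → [k].
/t/ (between /k/ and /i/) fails the environment for rule 2, so it stays [t].
/i/ (between /t/ and /r/) is unaffected → [i].
/r/ (between /i/ and /p/) is in the target of rule 1 but the environment (between two vowels) is not met → [r].
/p/ (between /r/ and /a/) fails the environment for rule 2, so it stays [p].
/a/ (between /p/ and /r/): no rule targets it → [a].
Rule 1 applies to /r/ (between /a/ and /a/: between two vowels) → [ɾ].
/a/ — not in any rule's target class → [a].
/t/ (between /a/ and /k/) is in the target of rule 2 but the environment (word-initially) is not met → [t].
/k/ (between /t/ and /i/): rule 2 targets it, but not word-initially → unchanged [k].
/i/ — not in any rule's target class → [i].
/t/ (word-final): rule 2 targets it, but not word-initially → unchanged [t].

[pʰiktirpaɾatkit]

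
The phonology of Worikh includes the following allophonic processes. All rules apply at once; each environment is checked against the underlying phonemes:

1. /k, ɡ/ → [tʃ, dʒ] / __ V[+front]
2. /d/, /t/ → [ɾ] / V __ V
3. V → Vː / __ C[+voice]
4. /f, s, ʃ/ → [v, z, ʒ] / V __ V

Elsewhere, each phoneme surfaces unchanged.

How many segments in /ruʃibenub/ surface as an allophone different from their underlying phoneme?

4

Segments that undergo a rule: /ʃ/ → [ʒ] (rule 4); /i/ → [iː] (rule 3); /e/ → [eː] (rule 3); /u/ → [uː] (rule 3).
All other segments surface unchanged.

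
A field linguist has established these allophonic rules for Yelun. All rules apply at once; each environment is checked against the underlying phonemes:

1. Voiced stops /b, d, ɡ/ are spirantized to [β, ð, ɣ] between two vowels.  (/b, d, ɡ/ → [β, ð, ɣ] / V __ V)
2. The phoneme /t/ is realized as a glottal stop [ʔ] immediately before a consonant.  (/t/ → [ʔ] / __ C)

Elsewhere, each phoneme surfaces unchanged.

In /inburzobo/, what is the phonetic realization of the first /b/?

[b]

/b/ — between /n/ and /u/; rule 1 does not apply here → [b].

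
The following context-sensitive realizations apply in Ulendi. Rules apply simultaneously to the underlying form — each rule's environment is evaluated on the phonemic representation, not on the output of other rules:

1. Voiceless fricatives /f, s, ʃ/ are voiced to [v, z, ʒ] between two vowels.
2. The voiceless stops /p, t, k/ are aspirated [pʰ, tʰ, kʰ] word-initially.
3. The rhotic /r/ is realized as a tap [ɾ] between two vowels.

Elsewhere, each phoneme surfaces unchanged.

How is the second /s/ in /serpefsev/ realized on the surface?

[s]

/s/ — between /f/ and /e/; rule 1 does not apply here → [s].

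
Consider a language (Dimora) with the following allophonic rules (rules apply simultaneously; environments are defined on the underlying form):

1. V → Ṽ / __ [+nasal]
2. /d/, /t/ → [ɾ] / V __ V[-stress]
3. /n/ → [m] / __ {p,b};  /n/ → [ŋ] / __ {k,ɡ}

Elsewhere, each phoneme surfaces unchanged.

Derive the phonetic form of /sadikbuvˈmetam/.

/s/ (word-initial) is unaffected → [s].
/a/ — between /s/ and /d/; rule 1 does not apply here → [a].
Rule 2 applies to /d/ (between /a/ and /i/: between a vowel and a following unstressed vowel) → [ɾ].
/i/ — between /d/ and /k/; rule 1 does not apply here → [i].
/k/ stays [k].
/b/ (between /k/ and /u/) is unaffected → [b].
/u/ (between /b/ and /v/) fails the environment for rule 1, so it stays [u].
/v/ (between /u/ and /m/) is unaffected → [v].
/m/ — not in any rule's target class → [m].
/e/ — between /m/ and /t/; rule 1 does not apply here → [e].
/t/ — between /e/ and /a/, between a vowel and a following unstressed vowel — surfaces as [ɾ] (rule 2).
Rule 1 applies to /a/ (between /t/ and /m/: before a nasal consonant) → [ã].
/m/ (word-final) is unaffected → [m].

[saɾikbuvˈmeɾãm]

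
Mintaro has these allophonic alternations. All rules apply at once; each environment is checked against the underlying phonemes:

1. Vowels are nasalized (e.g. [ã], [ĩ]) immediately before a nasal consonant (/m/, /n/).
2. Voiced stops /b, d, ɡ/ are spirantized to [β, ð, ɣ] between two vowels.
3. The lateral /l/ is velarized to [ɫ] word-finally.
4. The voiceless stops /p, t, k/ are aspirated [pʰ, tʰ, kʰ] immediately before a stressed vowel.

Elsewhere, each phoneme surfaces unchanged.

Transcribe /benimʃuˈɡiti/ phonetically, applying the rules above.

[bẽnĩmʃuˈɣiti]

/b/ (word-initial) is in the target of rule 2 but the environment (between two vowels) is not met → [b].
Rule 1 applies to /e/ (between /b/ and /n/: before a nasal consonant) → [ẽ].
/n/ stays [n].
Rule 1 applies to /i/ (between /n/ and /m/: before a nasal consonant) → [ĩ].
/m/ stays [m].
/ʃ/ — not in any rule's target class → [ʃ].
/u/ — between /ʃ/ and /ɡ/; rule 1 does not apply here → [u].
/ɡ/ — between /u/ and /i/, between two vowels — surfaces as [ɣ] (rule 2).
/i/ (between /ɡ/ and /t/) fails the environment for rule 1, so it stays [i].
/t/ (between /i/ and /i/) fails the environment for rule 4, so it stays [t].
/i/ (word-final) is in the target of rule 1 but the environment (before a nasal consonant) is not met → [i].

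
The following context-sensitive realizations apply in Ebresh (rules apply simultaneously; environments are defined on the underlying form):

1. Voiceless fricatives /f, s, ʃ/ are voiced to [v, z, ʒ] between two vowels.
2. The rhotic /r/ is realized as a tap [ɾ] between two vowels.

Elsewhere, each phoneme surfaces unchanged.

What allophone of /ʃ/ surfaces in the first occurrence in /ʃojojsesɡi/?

/ʃ/ (word-initial): rule 1 targets it, but not between two vowels → unchanged [ʃ].

[ʃ]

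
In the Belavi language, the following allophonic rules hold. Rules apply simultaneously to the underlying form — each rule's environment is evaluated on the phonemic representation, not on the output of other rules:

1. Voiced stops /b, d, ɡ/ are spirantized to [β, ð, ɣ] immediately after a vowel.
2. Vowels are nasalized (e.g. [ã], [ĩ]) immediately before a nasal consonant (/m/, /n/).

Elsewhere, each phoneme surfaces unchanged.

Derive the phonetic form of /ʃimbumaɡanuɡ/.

[ʃĩmbũmaɣãnuɣ]

/ʃ/ (word-initial) is unaffected → [ʃ].
/i/ — between /ʃ/ and /m/, before a nasal consonant — surfaces as [ĩ] (rule 2).
/m/ stays [m].
/b/ (between /m/ and /u/): rule 1 targets it, but not immediately after a vowel → unchanged [b].
/u/ (between /b/ and /m/) occurs before a nasal consonant → [ũ] by rule 2.
/m/ — not in any rule's target class → [m].
/a/ (between /m/ and /ɡ/) fails the environment for rule 2, so it stays [a].
/ɡ/ (between /a/ and /a/): immediately after a vowel, so rule 1 applies → [ɣ].
/a/ (between /ɡ/ and /n/): before a nasal consonant, so rule 2 applies → [ã].
/n/ (between /a/ and /u/) is unaffected → [n].
/u/ (between /n/ and /ɡ/) is in the target of rule 2 but the environment (before a nasal consonant) is not met → [u].
/ɡ/ (word-final): immediately after a vowel, so rule 1 applies → [ɣ].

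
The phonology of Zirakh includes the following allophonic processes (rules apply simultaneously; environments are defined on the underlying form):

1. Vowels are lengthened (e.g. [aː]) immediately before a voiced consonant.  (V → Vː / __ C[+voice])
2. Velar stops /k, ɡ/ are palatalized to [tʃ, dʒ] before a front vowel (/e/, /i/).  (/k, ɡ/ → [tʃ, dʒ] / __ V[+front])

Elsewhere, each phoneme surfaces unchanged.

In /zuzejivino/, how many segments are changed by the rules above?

Segments that undergo a rule: /u/ → [uː] (rule 1); /e/ → [eː] (rule 1); /i/ → [iː] (rule 1); /i/ → [iː] (rule 1).
All other segments surface unchanged.

4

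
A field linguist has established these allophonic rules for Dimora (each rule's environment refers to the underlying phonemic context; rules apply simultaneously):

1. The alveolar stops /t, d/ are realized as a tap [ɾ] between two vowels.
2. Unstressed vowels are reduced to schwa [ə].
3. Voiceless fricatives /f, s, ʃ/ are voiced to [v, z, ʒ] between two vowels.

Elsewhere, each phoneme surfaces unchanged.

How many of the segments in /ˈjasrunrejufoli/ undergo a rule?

Segments that undergo a rule: /u/ → [ə] (rule 2); /e/ → [ə] (rule 2); /u/ → [ə] (rule 2); /f/ → [v] (rule 3); /o/ → [ə] (rule 2); /i/ → [ə] (rule 2).
All other segments surface unchanged.

6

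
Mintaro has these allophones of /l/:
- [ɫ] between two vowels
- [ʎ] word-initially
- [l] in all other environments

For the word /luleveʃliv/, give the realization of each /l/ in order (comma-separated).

Occurrence 1 (position 1): word-initially → [ʎ].
Occurrence 2 (position 3): between two vowels → [ɫ].
Occurrence 3 (position 8): no conditioning environment matches → elsewhere allophone [l].

[ʎ], [ɫ], [l]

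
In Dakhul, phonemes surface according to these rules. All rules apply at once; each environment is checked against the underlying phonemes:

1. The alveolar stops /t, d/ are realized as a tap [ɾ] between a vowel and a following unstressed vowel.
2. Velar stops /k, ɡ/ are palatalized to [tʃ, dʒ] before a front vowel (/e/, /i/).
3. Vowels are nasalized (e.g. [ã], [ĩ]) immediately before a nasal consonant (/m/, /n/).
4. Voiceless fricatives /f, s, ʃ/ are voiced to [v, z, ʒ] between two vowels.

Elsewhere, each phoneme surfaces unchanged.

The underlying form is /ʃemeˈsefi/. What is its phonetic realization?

/ʃ/ (word-initial): rule 4 targets it, but not between two vowels → unchanged [ʃ].
Rule 3 applies to /e/ (between /ʃ/ and /m/: before a nasal consonant) → [ẽ].
/m/ stays [m].
/e/ (between /m/ and /s/): rule 3 targets it, but not before a nasal consonant → unchanged [e].
/s/ (between /e/ and /e/): between two vowels, so rule 4 applies → [z].
/e/ — between /s/ and /f/; rule 3 does not apply here → [e].
/f/ (between /e/ and /i/) occurs between two vowels → [v] by rule 4.
/i/ (word-final) fails the environment for rule 3, so it stays [i].

[ʃẽmeˈzevi]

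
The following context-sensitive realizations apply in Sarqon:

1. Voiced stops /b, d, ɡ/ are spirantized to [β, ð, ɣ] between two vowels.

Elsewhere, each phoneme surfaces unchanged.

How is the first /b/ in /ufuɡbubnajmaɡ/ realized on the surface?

/b/ — between /ɡ/ and /u/; rule 1 does not apply here → [b].

[b]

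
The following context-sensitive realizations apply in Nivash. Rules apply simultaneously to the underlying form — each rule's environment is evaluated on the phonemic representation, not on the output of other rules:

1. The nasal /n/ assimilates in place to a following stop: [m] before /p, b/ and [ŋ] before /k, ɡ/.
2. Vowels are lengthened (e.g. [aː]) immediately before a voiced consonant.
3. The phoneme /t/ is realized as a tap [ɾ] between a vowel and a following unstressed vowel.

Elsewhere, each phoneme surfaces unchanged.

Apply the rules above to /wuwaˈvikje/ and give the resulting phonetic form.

/w/ (word-initial) is unaffected → [w].
Rule 2 applies to /u/ (between /w/ and /w/: before a voiced consonant) → [uː].
/w/ — not in any rule's target class → [w].
/a/ — between /w/ and /v/, before a voiced consonant — surfaces as [aː] (rule 2).
/v/ (between /a/ and /i/): no rule targets it → [v].
/i/ (between /v/ and /k/) is in the target of rule 2 but the environment (before a voiced consonant) is not met → [i].
/k/ — not in any rule's target class → [k].
/j/ (between /k/ and /e/) is unaffected → [j].
/e/ (word-final) fails the environment for rule 2, so it stays [e].

[wuːwaːˈvikje]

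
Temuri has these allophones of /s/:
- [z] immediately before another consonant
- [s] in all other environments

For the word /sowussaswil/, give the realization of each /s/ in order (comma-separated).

Occurrence 1 (position 1): no conditioning environment matches → elsewhere allophone [s].
Occurrence 2 (position 5): immediately before another consonant → [z].
Occurrence 3 (position 6): no conditioning environment matches → elsewhere allophone [s].
Occurrence 4 (position 8): immediately before another consonant → [z].

[s], [z], [s], [z]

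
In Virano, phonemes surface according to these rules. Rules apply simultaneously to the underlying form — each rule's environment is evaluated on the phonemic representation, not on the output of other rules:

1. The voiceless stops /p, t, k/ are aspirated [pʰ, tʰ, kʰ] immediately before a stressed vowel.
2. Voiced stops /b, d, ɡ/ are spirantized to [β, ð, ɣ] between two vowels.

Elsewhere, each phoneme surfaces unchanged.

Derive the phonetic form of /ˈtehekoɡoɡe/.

Rule 1 applies to /t/ (word-initial: immediately before a stressed vowel) → [tʰ].
/e/ — not in any rule's target class → [e].
/h/ — not in any rule's target class → [h].
/e/ (between /h/ and /k/): no rule targets it → [e].
/k/ (between /e/ and /o/) is in the target of rule 1 but the environment (immediately before a stressed vowel) is not met → [k].
/o/ (between /k/ and /ɡ/): no rule targets it → [o].
/ɡ/ (between /o/ and /o/): between two vowels, so rule 2 applies → [ɣ].
/o/ (between /ɡ/ and /ɡ/): no rule targets it → [o].
Rule 2 applies to /ɡ/ (between /o/ and /e/: between two vowels) → [ɣ].
/e/ — not in any rule's target class → [e].

[ˈtʰehekoɣoɣe]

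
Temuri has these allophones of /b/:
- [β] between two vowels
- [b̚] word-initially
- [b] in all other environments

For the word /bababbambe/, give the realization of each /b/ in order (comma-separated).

[b̚], [β], [b], [b], [b]

Occurrence 1 (position 1): word-initially → [b̚].
Occurrence 2 (position 3): between two vowels → [β].
Occurrence 3 (position 5): no conditioning environment matches → elsewhere allophone [b].
Occurrence 4 (position 6): no conditioning environment matches → elsewhere allophone [b].
Occurrence 5 (position 9): no conditioning environment matches → elsewhere allophone [b].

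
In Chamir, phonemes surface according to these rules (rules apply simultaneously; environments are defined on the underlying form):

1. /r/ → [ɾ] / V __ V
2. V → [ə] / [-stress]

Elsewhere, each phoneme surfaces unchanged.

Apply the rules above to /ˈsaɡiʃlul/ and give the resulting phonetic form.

[ˈsaɡəʃləl]

/a/ (between /s/ and /ɡ/) is in the target of rule 2 but the environment (in an unstressed syllable) is not met → [a].
/i/ — between /ɡ/ and /ʃ/, in an unstressed syllable — surfaces as [ə] (rule 2).
/u/ — between /l/ and /l/, in an unstressed syllable — surfaces as [ə] (rule 2).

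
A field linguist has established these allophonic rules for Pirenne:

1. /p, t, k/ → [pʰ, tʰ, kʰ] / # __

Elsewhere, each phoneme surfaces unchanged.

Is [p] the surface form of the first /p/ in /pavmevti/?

/p/ meets the environment for rule 1 (word-initially) → [pʰ].
The actual realization is [pʰ], not [p].

No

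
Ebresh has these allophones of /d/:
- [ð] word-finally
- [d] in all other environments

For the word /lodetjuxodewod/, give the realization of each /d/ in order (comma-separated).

[d], [d], [ð]

Occurrence 1 (position 3): no conditioning environment matches → elsewhere allophone [d].
Occurrence 2 (position 10): no conditioning environment matches → elsewhere allophone [d].
Occurrence 3 (position 14): word-finally → [ð].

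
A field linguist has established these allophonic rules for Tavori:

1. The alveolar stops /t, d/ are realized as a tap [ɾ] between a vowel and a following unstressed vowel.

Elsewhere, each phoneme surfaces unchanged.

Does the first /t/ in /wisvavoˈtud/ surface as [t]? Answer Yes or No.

Yes

/t/ — between /o/ and /u/; rule 1 does not apply here → [t].
The actual realization is [t], which matches [t].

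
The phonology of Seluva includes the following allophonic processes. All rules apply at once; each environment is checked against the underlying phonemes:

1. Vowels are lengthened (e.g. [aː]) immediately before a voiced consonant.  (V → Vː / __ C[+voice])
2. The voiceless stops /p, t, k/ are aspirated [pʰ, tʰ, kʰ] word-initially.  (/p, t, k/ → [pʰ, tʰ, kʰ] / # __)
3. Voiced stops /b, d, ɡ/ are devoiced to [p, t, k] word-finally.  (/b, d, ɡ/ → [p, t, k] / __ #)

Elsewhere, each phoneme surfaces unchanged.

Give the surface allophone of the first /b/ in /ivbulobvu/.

[b]

/b/ — between /v/ and /u/; rule 3 does not apply here → [b].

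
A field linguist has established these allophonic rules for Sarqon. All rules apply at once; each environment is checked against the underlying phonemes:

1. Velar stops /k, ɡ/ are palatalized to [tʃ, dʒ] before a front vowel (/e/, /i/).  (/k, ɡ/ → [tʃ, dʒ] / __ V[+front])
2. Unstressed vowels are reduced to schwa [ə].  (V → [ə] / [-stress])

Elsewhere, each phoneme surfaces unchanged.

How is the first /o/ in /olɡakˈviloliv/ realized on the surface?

[ə]

/o/ meets the environment for rule 2 (in an unstressed syllable) → [ə].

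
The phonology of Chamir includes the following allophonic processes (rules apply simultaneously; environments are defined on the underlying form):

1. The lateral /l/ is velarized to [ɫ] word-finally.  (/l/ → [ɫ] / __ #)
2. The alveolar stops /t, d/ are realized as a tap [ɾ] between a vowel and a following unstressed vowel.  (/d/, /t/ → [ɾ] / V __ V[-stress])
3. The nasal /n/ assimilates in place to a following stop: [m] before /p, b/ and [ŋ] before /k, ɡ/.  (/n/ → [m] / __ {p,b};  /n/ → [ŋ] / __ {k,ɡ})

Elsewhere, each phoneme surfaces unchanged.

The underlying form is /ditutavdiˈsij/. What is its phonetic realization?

[diɾuɾavdiˈsij]

/d/ (word-initial): rule 2 targets it, but not between a vowel and a following unstressed vowel → unchanged [d].
/i/ stays [i].
/t/ (between /i/ and /u/): between a vowel and a following unstressed vowel, so rule 2 applies → [ɾ].
/u/ (between /t/ and /t/) is unaffected → [u].
/t/ (between /u/ and /a/): between a vowel and a following unstressed vowel, so rule 2 applies → [ɾ].
/a/ stays [a].
/v/ — not in any rule's target class → [v].
/d/ (between /v/ and /i/) is in the target of rule 2 but the environment (between a vowel and a following unstressed vowel) is not met → [d].
/i/ — not in any rule's target class → [i].
/s/ (between /i/ and /i/) is unaffected → [s].
/i/ stays [i].
/j/ (word-final) is unaffected → [j].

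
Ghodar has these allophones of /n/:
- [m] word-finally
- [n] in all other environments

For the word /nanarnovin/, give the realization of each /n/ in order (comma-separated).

[n], [n], [n], [m]

Occurrence 1 (position 1): no conditioning environment matches → elsewhere allophone [n].
Occurrence 2 (position 3): no conditioning environment matches → elsewhere allophone [n].
Occurrence 3 (position 6): no conditioning environment matches → elsewhere allophone [n].
Occurrence 4 (position 10): word-finally → [m].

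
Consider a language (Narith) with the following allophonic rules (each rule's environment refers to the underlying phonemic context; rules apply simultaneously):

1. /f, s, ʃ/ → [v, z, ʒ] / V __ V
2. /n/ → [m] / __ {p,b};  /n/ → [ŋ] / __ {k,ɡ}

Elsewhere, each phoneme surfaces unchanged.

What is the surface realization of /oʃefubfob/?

/ʃ/ meets the environment for rule 1 (between two vowels) → [ʒ].
/f/ (between /e/ and /u/) occurs between two vowels → [v] by rule 1.
/f/ (between /b/ and /o/) fails the environment for rule 1, so it stays [f].

[oʒevubfob]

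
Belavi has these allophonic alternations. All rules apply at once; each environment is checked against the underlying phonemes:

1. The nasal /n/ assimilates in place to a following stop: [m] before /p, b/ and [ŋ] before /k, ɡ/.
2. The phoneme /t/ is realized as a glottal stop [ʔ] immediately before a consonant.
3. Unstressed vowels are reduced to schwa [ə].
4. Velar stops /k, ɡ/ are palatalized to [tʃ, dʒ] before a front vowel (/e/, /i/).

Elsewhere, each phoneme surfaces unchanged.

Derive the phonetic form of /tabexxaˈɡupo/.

/t/ (word-initial) fails the environment for rule 2, so it stays [t].
/a/ (between /t/ and /b/): in an unstressed syllable, so rule 3 applies → [ə].
/b/ (between /a/ and /e/) is unaffected → [b].
/e/ (between /b/ and /x/) occurs in an unstressed syllable → [ə] by rule 3.
/x/ (between /e/ and /x/) is unaffected → [x].
/x/ (between /x/ and /a/) is unaffected → [x].
/a/ (between /x/ and /ɡ/): in an unstressed syllable, so rule 3 applies → [ə].
/ɡ/ (between /a/ and /u/): rule 4 targets it, but not before a front vowel → unchanged [ɡ].
/u/ (between /ɡ/ and /p/): rule 3 targets it, but not in an unstressed syllable → unchanged [u].
/p/ stays [p].
/o/ (word-final): in an unstressed syllable, so rule 3 applies → [ə].

[təbəxxəˈɡupə]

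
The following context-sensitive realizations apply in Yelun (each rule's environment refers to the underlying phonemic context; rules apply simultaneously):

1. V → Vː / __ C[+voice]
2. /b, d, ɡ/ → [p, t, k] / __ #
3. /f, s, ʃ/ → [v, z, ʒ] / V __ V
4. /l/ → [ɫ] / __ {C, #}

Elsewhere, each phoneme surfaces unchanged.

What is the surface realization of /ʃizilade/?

/ʃ/ (word-initial) is in the target of rule 3 but the environment (between two vowels) is not met → [ʃ].
Rule 1 applies to /i/ (between /ʃ/ and /z/: before a voiced consonant) → [iː].
/z/ (between /i/ and /i/) is unaffected → [z].
/i/ — between /z/ and /l/, before a voiced consonant — surfaces as [iː] (rule 1).
/l/ (between /i/ and /a/): rule 4 targets it, but not word-finally or immediately before a consonant → unchanged [l].
Rule 1 applies to /a/ (between /l/ and /d/: before a voiced consonant) → [aː].
/d/ (between /a/ and /e/) fails the environment for rule 2, so it stays [d].
/e/ (word-final) is in the target of rule 1 but the environment (before a voiced consonant) is not met → [e].

[ʃiːziːlaːde]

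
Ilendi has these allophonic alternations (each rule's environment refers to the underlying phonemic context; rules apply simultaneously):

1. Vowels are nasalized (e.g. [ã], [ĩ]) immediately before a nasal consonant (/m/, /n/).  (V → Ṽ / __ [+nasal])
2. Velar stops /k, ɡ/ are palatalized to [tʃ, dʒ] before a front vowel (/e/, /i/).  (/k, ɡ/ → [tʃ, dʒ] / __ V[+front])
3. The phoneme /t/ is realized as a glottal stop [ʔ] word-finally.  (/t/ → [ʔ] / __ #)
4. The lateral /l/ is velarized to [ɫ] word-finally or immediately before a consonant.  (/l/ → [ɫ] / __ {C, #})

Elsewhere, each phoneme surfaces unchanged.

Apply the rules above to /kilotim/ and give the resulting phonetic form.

[tʃilotĩm]

/k/ (word-initial): before a front vowel, so rule 2 applies → [tʃ].
/i/ — between /k/ and /l/; rule 1 does not apply here → [i].
/l/ (between /i/ and /o/) fails the environment for rule 4, so it stays [l].
/o/ (between /l/ and /t/) fails the environment for rule 1, so it stays [o].
/t/ (between /o/ and /i/) fails the environment for rule 3, so it stays [t].
Rule 1 applies to /i/ (between /t/ and /m/: before a nasal consonant) → [ĩ].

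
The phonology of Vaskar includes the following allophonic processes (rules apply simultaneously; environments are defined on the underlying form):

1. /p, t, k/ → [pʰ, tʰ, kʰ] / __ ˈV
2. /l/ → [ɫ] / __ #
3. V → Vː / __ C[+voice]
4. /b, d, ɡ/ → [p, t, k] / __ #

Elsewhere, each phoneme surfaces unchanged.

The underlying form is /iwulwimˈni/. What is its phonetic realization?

[iːwuːlwiːmˈni]

/i/ (word-initial) occurs before a voiced consonant → [iː] by rule 3.
/w/ (between /i/ and /u/): no rule targets it → [w].
/u/ (between /w/ and /l/): before a voiced consonant, so rule 3 applies → [uː].
/l/ (between /u/ and /w/): rule 2 targets it, but not word-finally → unchanged [l].
/w/ (between /l/ and /i/) is unaffected → [w].
Rule 3 applies to /i/ (between /w/ and /m/: before a voiced consonant) → [iː].
/m/ (between /i/ and /n/): no rule targets it → [m].
/n/ stays [n].
/i/ (word-final) is in the target of rule 3 but the environment (before a voiced consonant) is not met → [i].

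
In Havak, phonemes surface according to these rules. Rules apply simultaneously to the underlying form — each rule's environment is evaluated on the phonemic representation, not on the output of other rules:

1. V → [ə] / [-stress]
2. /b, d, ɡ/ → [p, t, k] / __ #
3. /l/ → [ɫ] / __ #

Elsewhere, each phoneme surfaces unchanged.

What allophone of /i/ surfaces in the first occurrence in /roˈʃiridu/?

[i]

/i/ (between /ʃ/ and /r/) fails the environment for rule 1, so it stays [i].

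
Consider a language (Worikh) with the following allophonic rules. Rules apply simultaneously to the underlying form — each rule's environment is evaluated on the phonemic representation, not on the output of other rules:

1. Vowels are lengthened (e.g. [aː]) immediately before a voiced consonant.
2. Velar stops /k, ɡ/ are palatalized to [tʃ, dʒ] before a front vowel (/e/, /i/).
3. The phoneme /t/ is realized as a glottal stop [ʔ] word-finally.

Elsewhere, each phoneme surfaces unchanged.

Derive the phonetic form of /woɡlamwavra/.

/o/ (between /w/ and /ɡ/) occurs before a voiced consonant → [oː] by rule 1.
/ɡ/ (between /o/ and /l/) is in the target of rule 2 but the environment (before a front vowel) is not met → [ɡ].
/a/ — between /l/ and /m/, before a voiced consonant — surfaces as [aː] (rule 1).
/a/ meets the environment for rule 1 (before a voiced consonant) → [aː].
/a/ (word-final) fails the environment for rule 1, so it stays [a].

[woːɡlaːmwaːvra]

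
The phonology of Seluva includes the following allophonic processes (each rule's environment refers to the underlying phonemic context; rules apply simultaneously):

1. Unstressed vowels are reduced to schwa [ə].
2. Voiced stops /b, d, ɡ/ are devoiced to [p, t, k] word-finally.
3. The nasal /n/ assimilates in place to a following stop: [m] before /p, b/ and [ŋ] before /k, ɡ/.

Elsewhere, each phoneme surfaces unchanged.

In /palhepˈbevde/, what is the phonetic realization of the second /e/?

[e]

/e/ — between /b/ and /v/; rule 1 does not apply here → [e].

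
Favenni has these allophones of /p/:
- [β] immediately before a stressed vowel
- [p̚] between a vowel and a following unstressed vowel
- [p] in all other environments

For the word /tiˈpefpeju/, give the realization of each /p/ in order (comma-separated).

Occurrence 1 (position 3): immediately before a stressed vowel → [β].
Occurrence 2 (position 6): no conditioning environment matches → elsewhere allophone [p].

[β], [p]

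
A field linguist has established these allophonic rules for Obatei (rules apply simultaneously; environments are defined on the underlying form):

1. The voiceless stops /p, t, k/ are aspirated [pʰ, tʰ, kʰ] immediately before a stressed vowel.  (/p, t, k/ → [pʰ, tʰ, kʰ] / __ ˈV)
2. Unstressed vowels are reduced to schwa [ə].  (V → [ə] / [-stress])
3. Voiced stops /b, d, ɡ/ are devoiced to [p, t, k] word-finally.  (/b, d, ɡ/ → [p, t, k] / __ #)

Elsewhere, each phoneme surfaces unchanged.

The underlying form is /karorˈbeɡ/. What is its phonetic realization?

[kərərˈbek]

/k/ (word-initial) fails the environment for rule 1, so it stays [k].
/a/ (between /k/ and /r/) occurs in an unstressed syllable → [ə] by rule 2.
/r/ — not in any rule's target class → [r].
/o/ — between /r/ and /r/, in an unstressed syllable — surfaces as [ə] (rule 2).
/r/ (between /o/ and /b/) is unaffected → [r].
/b/ (between /r/ and /e/) is in the target of rule 3 but the environment (word-finally) is not met → [b].
/e/ — between /b/ and /ɡ/; rule 2 does not apply here → [e].
/ɡ/ meets the environment for rule 3 (word-finally) → [k].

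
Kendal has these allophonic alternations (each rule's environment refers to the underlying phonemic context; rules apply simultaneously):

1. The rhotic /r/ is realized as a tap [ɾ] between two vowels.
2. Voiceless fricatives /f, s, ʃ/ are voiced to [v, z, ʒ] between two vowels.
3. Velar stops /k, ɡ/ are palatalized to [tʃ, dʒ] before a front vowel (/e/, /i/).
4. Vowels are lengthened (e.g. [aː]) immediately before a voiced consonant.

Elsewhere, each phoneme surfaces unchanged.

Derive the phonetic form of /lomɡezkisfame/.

[loːmdʒeːztʃisfaːme]

/l/ (word-initial) is unaffected → [l].
/o/ meets the environment for rule 4 (before a voiced consonant) → [oː].
/m/ (between /o/ and /ɡ/) is unaffected → [m].
/ɡ/ meets the environment for rule 3 (before a front vowel) → [dʒ].
/e/ — between /ɡ/ and /z/, before a voiced consonant — surfaces as [eː] (rule 4).
/z/ (between /e/ and /k/) is unaffected → [z].
/k/ (between /z/ and /i/) occurs before a front vowel → [tʃ] by rule 3.
/i/ (between /k/ and /s/) is in the target of rule 4 but the environment (before a voiced consonant) is not met → [i].
/s/ — between /i/ and /f/; rule 2 does not apply here → [s].
/f/ (between /s/ and /a/) is in the target of rule 2 but the environment (between two vowels) is not met → [f].
/a/ meets the environment for rule 4 (before a voiced consonant) → [aː].
/m/ — not in any rule's target class → [m].
/e/ (word-final): rule 4 targets it, but not before a voiced consonant → unchanged [e].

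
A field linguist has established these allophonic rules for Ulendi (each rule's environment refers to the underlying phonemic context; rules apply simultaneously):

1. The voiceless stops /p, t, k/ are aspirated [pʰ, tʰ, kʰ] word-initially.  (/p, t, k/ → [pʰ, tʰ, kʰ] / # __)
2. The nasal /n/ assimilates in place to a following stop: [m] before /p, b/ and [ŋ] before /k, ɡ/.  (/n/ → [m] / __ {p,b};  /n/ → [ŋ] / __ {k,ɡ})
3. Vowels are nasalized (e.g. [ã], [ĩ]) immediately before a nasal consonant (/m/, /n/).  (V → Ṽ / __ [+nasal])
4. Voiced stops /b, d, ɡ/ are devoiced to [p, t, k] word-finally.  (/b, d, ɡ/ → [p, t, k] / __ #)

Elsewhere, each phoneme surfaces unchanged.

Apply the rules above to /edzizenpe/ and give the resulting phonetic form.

[edzizẽmpe]

/e/ (word-initial) fails the environment for rule 3, so it stays [e].
/d/ (between /e/ and /z/): rule 4 targets it, but not word-finally → unchanged [d].
/i/ (between /z/ and /z/): rule 3 targets it, but not before a nasal consonant → unchanged [i].
/e/ (between /z/ and /n/) occurs before a nasal consonant → [ẽ] by rule 3.
/n/ meets the environment for rule 2 (before a labial or velar stop) → [m].
/p/ (between /n/ and /e/) is in the target of rule 1 but the environment (word-initially) is not met → [p].
/e/ (word-final) is in the target of rule 3 but the environment (before a nasal consonant) is not met → [e].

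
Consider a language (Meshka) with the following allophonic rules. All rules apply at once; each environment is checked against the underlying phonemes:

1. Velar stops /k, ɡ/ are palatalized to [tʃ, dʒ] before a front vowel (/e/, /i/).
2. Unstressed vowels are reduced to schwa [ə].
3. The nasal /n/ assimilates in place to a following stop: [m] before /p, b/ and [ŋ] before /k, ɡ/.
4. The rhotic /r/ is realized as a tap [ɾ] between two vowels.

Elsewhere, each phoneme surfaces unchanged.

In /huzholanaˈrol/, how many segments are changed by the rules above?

5

Segments that undergo a rule: /u/ → [ə] (rule 2); /o/ → [ə] (rule 2); /a/ → [ə] (rule 2); /a/ → [ə] (rule 2); /r/ → [ɾ] (rule 4).
All other segments surface unchanged.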